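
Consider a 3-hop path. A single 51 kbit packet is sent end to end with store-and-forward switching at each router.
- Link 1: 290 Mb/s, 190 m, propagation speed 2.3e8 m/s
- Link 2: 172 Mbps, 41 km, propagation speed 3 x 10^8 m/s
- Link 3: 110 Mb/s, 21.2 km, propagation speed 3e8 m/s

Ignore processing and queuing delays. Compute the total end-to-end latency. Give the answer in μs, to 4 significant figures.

L = 51000 bits.
Transmission delays (L/R per hop): 175.862, 296.512, 463.636 μs; sum = 936.01 μs.
Propagation delays (d/s per hop): 0.826087, 136.667, 70.6667 μs; sum = 208.159 μs.
End-to-end = 1144 μs.

1144 μs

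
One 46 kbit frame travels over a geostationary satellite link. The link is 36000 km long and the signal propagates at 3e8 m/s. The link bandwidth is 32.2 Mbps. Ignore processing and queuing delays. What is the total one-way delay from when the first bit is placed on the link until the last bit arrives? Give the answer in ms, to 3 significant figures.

121 ms

L = 46000 bits.
Transmission delay = L/R = 46000 / 3.22e+07 = 1.42857 ms.
Propagation delay = d/s = 36000000 m / 300000000 m/s = 120 ms.
Total = 121 ms.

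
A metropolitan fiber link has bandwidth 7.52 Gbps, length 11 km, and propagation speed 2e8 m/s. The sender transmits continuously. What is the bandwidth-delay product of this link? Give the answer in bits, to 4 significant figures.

413600 bits

Propagation delay = 11000 / 200000000 = 5.5e-05 s.
BDP = R × t_prop = 7520000000 × 5.5e-05 = 413600 bits.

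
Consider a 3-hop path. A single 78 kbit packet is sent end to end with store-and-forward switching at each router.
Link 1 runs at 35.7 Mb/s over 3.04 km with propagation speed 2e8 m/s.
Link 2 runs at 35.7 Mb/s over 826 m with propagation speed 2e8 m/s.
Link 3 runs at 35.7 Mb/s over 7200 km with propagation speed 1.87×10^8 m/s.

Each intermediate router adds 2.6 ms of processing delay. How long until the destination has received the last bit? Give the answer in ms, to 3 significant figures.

L = 78000 bits.
Transmission delay per hop = L/R = 78000/35700000 = 2.18487 ms; 3 hops → 6.55462 ms.
Propagation delays (d/s per hop): 0.0152, 0.00413, 38.5027 ms; sum = 38.522 ms.
Processing at 2 router(s): 2 × 2.6 ms = 5.2 ms.
End-to-end = 50.3 ms.

50.3 ms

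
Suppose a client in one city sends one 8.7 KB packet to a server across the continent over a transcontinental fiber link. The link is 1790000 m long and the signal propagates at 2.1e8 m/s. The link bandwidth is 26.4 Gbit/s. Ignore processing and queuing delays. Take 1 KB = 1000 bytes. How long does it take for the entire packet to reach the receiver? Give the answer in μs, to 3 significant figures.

8530 μs

L = 69600 bits.
Transmission delay = L/R = 69600 / 26400000000 = 2.63636 μs.
Propagation delay = d/s = 1790000 m / 210000000 m/s = 8523.81 μs.
Total = 8530 μs.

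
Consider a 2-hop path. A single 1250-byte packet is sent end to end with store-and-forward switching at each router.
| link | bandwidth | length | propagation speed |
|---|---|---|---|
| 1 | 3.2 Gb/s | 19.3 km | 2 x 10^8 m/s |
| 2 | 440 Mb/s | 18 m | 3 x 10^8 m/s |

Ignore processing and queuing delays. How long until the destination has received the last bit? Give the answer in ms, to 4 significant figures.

L = 1250 × 8 = 10000 bits.
Transmission delays (L/R per hop): 0.003125, 0.0227273 ms; sum = 0.0258523 ms.
Propagation delays (d/s per hop): 0.0965, 6e-05 ms; sum = 0.09656 ms.
End-to-end = 0.1224 ms.

0.1224 ms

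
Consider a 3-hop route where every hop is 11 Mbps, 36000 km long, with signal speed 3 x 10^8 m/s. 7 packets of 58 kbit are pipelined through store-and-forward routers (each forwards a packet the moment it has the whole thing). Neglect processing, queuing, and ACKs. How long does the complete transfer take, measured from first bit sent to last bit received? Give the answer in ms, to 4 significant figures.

Per-hop transmission t_tx = L/R = 58000/11000000 = 5.27273 ms.
Per-hop propagation t_prop = 36000000/300000000 = 120 ms.
Pipeline fill: first packet needs 3·t_tx to clear all hops; remaining 6 packets each add one t_tx.
Total = (3+7-1)·t_tx + 3·t_prop = 9·5.27273 + 3·120 = 407.5 ms.

407.5 ms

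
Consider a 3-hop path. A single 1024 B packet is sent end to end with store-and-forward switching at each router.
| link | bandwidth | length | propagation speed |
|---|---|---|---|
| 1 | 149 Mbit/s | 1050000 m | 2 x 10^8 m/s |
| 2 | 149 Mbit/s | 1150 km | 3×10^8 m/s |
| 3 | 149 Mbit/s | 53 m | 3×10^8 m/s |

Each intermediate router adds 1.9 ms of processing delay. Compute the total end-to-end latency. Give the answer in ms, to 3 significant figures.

13.0 ms

L = 1024 × 8 = 8192 bits.
Transmission delay per hop = L/R = 8192/149000000 = 0.0549799 ms; 3 hops → 0.16494 ms.
Propagation delays (d/s per hop): 5.25, 3.83333, 0.000176667 ms; sum = 9.08351 ms.
Processing at 2 router(s): 2 × 1.9 ms = 3.8 ms.
End-to-end = 13.0 ms.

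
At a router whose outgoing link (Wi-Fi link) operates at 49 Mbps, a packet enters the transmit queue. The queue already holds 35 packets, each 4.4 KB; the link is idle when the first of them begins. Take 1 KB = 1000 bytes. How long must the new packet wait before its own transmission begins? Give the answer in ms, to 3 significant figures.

Each queued packet: L/R = 35200/49000000 = 0.718367 ms.
35 queued → 25.1429 ms.
Queuing delay = 25.1 ms.

25.1 ms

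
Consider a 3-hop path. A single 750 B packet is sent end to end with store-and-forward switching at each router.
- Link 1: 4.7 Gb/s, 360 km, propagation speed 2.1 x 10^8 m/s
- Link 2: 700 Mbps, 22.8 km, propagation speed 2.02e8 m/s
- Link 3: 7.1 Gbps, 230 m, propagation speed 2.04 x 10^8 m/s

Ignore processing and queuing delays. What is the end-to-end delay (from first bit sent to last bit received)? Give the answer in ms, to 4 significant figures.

1.839 ms

L = 750 × 8 = 6000 bits.
Transmission delays (L/R per hop): 0.0012766, 0.00857143, 0.00084507 ms; sum = 0.0106931 ms.
Propagation delays (d/s per hop): 1.71429, 0.112871, 0.00112745 ms; sum = 1.82828 ms.
End-to-end = 1.839 ms.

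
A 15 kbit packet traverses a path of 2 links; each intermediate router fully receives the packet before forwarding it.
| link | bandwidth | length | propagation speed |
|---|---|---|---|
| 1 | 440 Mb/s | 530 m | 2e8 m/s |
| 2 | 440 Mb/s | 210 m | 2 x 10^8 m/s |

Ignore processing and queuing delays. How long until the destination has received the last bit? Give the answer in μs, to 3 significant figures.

L = 15000 bits.
Transmission delay per hop = L/R = 15000/440000000 = 34.0909 μs; 2 hops → 68.1818 μs.
Propagation delays (d/s per hop): 2.65, 1.05 μs; sum = 3.7 μs.
End-to-end = 71.9 μs.

71.9 μs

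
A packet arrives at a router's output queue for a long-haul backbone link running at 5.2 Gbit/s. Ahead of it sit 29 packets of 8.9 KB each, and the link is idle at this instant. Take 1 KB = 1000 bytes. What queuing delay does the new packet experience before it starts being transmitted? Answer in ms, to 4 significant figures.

Each queued packet: L/R = 71200/5200000000 = 0.0136923 ms.
29 queued → 0.397077 ms.
Queuing delay = 0.3971 ms.

0.3971 ms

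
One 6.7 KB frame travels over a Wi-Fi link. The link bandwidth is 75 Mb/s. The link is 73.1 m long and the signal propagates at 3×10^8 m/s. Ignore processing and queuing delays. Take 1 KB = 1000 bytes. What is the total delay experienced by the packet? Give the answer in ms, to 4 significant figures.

L = 53600 bits.
Transmission delay = L/R = 53600 / 75000000 = 0.714667 ms.
Propagation delay = d/s = 73.1 m / 300000000 m/s = 0.000243667 ms.
Total = 0.7149 ms.

0.7149 ms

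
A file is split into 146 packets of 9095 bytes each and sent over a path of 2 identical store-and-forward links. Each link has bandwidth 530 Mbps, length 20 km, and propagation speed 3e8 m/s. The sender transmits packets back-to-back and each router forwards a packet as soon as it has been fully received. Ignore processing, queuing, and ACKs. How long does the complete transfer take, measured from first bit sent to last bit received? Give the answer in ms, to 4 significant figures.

Per-hop transmission t_tx = L/R = 72760/530000000 = 0.137283 ms.
Per-hop propagation t_prop = 20000/300000000 = 0.0666667 ms.
Pipeline fill: first packet needs 2·t_tx to clear all hops; remaining 145 packets each add one t_tx.
Total = (2+146-1)·t_tx + 2·t_prop = 147·0.137283 + 2·0.0666667 = 20.31 ms.

20.31 ms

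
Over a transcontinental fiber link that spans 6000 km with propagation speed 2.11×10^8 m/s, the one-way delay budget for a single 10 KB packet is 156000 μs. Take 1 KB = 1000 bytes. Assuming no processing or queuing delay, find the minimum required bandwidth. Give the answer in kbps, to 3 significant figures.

627 kbps

L = 80000 bits.
Propagation delay = 6000000 / 211000000 = 28436 μs.
Transmission budget = 156000 − 28436 = 127564 μs.
R ≥ L / t_tx = 80000 bits / 0.127564 s = 627 kbps.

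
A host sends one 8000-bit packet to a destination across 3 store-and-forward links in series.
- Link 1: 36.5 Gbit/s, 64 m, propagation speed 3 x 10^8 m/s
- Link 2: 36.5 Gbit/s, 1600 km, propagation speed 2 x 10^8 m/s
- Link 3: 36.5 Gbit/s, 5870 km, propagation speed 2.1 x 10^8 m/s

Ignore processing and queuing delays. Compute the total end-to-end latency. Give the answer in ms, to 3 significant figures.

36.0 ms

Transmission delay per hop = L/R = 8000/36500000000 = 0.000219178 ms; 3 hops → 0.000657534 ms.
Propagation delays (d/s per hop): 0.000213333, 8, 27.9524 ms; sum = 35.9526 ms.
End-to-end = 36.0 ms.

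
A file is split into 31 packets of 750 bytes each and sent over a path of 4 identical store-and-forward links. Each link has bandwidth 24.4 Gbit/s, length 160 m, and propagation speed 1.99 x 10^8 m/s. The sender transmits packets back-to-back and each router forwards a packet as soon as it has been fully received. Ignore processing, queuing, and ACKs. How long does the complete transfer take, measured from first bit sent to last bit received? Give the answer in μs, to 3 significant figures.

11.6 μs

Per-hop transmission t_tx = L/R = 6000/24400000000 = 0.245902 μs.
Per-hop propagation t_prop = 160/199000000 = 0.80402 μs.
Pipeline fill: first packet needs 4·t_tx to clear all hops; remaining 30 packets each add one t_tx.
Total = (4+31-1)·t_tx + 4·t_prop = 34·0.245902 + 4·0.80402 = 11.6 μs.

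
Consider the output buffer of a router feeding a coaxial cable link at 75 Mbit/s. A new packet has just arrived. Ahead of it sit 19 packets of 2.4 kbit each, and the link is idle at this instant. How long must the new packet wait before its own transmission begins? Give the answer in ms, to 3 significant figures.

0.608 ms

Each queued packet: L/R = 2400/75000000 = 0.032 ms.
19 queued → 0.608 ms.
Queuing delay = 0.608 ms.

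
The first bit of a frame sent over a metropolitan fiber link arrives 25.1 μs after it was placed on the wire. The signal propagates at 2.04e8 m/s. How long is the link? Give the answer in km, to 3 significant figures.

d = s × t_prop = 204000000 × 2.51e-05 = 5.12 km.

5.12 km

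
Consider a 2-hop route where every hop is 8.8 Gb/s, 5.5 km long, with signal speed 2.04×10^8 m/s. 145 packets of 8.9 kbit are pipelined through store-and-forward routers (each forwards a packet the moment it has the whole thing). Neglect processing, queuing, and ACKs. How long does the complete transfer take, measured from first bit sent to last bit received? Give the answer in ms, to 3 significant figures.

0.202 ms

Per-hop transmission t_tx = L/R = 8900/8800000000 = 0.00101136 ms.
Per-hop propagation t_prop = 5500/204000000 = 0.0269608 ms.
Pipeline fill: first packet needs 2·t_tx to clear all hops; remaining 144 packets each add one t_tx.
Total = (2+145-1)·t_tx + 2·t_prop = 146·0.00101136 + 2·0.0269608 = 0.202 ms.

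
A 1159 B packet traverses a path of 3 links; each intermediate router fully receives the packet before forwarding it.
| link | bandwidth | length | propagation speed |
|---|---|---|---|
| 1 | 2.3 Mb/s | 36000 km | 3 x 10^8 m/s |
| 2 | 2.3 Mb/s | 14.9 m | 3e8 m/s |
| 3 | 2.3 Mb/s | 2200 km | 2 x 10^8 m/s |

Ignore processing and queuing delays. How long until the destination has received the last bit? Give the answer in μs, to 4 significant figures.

L = 1159 × 8 = 9272 bits.
Transmission delay per hop = L/R = 9272/2300000 = 4031.3 μs; 3 hops → 12093.9 μs.
Propagation delays (d/s per hop): 120000, 0.0496667, 11000 μs; sum = 131000 μs.
End-to-end = 143100 μs.

143100 μs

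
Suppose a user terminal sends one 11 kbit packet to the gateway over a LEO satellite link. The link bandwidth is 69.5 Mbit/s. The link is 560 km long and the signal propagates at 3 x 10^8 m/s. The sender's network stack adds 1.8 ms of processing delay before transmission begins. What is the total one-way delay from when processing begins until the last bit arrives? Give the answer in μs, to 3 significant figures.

L = 11000 bits.
Transmission delay = L/R = 11000 / 69500000 = 158.273 μs.
Propagation delay = d/s = 560000 m / 300000000 m/s = 1866.67 μs.
Plus processing delay 1.8 ms = 1800 μs.
Total = 3820 μs.

3820 μs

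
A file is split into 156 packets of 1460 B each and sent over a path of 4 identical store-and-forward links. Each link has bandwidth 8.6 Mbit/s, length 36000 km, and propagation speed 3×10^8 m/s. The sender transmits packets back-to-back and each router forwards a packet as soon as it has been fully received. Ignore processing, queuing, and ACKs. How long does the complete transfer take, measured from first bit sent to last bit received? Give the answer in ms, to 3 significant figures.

696 ms

Per-hop transmission t_tx = L/R = 11680/8600000 = 1.35814 ms.
Per-hop propagation t_prop = 36000000/300000000 = 120 ms.
Pipeline fill: first packet needs 4·t_tx to clear all hops; remaining 155 packets each add one t_tx.
Total = (4+156-1)·t_tx + 4·t_prop = 159·1.35814 + 4·120 = 696 ms.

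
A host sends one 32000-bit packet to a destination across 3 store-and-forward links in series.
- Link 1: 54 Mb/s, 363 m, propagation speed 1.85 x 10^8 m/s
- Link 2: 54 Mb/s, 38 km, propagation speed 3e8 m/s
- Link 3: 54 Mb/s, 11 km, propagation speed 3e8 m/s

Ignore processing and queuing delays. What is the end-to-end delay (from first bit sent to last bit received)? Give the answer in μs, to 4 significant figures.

Transmission delay per hop = L/R = 32000/54000000 = 592.593 μs; 3 hops → 1777.78 μs.
Propagation delays (d/s per hop): 1.96216, 126.667, 36.6667 μs; sum = 165.295 μs.
End-to-end = 1943 μs.

1943 μs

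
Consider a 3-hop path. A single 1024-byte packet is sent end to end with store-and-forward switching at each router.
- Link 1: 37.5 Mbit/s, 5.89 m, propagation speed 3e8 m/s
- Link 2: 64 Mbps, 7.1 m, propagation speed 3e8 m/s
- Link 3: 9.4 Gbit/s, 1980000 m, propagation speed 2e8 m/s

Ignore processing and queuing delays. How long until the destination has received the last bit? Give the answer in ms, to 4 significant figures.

10.25 ms

L = 1024 × 8 = 8192 bits.
Transmission delays (L/R per hop): 0.218453, 0.128, 0.000871489 ms; sum = 0.347325 ms.
Propagation delays (d/s per hop): 1.96333e-05, 2.36667e-05, 9.9 ms; sum = 9.90004 ms.
End-to-end = 10.25 ms.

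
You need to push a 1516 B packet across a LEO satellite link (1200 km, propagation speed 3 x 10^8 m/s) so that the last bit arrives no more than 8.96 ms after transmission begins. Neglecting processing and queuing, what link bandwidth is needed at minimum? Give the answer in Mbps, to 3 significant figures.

2.45 Mbps

L = 12128 bits.
Propagation delay = 1200000 / 300000000 = 4 ms.
Transmission budget = 8.96 − 4 = 4.96 ms.
R ≥ L / t_tx = 12128 bits / 0.00496 s = 2.45 Mbps.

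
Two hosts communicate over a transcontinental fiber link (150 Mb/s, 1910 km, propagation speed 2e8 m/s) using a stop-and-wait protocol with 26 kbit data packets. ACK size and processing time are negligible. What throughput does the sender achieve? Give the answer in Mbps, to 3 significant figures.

t_tx = L/R = 26000/150000000 = 0.000173333 s.
t_prop = 1910000/200000000 = 0.00955 s; RTT = 0.0191 s.
Cycle = t_tx + RTT = 0.0192733 s.
Throughput = L / cycle = 26000 / 0.0192733 = 1.35 Mbps.

1.35 Mbps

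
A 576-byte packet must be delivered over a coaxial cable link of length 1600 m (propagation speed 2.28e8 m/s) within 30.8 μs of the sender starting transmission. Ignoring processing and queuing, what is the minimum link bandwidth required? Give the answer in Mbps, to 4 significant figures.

L = 4608 bits.
Propagation delay = 1600 / 2.28e+08 = 7.01754 μs.
Transmission budget = 30.8 − 7.01754 = 23.7825 μs.
R ≥ L / t_tx = 4608 bits / 2.37825e-05 s = 193.8 Mbps.

193.8 Mbps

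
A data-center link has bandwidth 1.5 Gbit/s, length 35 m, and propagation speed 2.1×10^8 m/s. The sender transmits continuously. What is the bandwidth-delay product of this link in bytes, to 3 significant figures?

31.3 bytes

Propagation delay = 35 / 210000000 = 1.66667e-07 s.
BDP = R × t_prop = 1500000000 × 1.66667e-07 = 250 bits.
In bytes: 250/8 = 31.3 bytes.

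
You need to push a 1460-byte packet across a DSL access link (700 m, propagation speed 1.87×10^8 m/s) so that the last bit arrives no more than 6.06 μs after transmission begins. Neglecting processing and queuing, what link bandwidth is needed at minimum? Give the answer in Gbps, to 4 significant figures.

5.042 Gbps

L = 11680 bits.
Propagation delay = 700 / 187000000 = 3.74332 μs.
Transmission budget = 6.06 − 3.74332 = 2.31668 μs.
R ≥ L / t_tx = 11680 bits / 2.31668e-06 s = 5.042 Gbps.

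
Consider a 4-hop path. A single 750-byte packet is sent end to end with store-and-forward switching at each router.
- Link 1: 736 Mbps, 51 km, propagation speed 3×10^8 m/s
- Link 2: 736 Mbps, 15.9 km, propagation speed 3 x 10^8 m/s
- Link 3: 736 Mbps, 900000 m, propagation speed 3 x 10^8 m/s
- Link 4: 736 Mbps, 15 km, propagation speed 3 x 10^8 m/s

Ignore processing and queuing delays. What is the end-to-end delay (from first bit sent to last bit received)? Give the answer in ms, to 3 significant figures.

3.31 ms

L = 750 × 8 = 6000 bits.
Transmission delay per hop = L/R = 6000/736000000 = 0.00815217 ms; 4 hops → 0.0326087 ms.
Propagation delays (d/s per hop): 0.17, 0.053, 3, 0.05 ms; sum = 3.273 ms.
End-to-end = 3.31 ms.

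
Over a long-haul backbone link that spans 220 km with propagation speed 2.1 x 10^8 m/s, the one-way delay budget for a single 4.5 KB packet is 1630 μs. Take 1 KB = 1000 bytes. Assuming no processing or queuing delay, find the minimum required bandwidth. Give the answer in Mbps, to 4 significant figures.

L = 36000 bits.
Propagation delay = 220000 / 210000000 = 1047.62 μs.
Transmission budget = 1630 − 1047.62 = 582.381 μs.
R ≥ L / t_tx = 36000 bits / 0.000582381 s = 61.82 Mbps.

61.82 Mbps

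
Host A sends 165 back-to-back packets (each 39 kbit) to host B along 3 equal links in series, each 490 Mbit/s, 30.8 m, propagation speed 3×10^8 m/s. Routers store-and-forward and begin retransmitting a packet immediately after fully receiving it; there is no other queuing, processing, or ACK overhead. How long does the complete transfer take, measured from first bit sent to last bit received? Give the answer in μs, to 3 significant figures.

13300 μs

Per-hop transmission t_tx = L/R = 39000/490000000 = 79.5918 μs.
Per-hop propagation t_prop = 30.8/300000000 = 0.102667 μs.
Pipeline fill: first packet needs 3·t_tx to clear all hops; remaining 164 packets each add one t_tx.
Total = (3+165-1)·t_tx + 3·t_prop = 167·79.5918 + 3·0.102667 = 13300 μs.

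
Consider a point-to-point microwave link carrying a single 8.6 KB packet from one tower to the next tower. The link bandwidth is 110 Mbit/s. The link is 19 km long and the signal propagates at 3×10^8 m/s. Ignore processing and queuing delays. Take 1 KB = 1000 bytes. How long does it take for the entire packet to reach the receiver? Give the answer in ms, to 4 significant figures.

L = 68800 bits.
Transmission delay = L/R = 68800 / 110000000 = 0.625455 ms.
Propagation delay = d/s = 19000 m / 300000000 m/s = 0.0633333 ms.
Total = 0.6888 ms.

0.6888 ms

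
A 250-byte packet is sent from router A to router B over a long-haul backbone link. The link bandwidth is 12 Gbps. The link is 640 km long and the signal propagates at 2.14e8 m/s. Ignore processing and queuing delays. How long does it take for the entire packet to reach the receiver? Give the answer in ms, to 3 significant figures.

L = 250 × 8 = 2000 bits.
Transmission delay = L/R = 2000 / 12000000000 = 0.000166667 ms.
Propagation delay = d/s = 640000 m / 214000000 m/s = 2.99065 ms.
Total = 2.99 ms.

2.99 ms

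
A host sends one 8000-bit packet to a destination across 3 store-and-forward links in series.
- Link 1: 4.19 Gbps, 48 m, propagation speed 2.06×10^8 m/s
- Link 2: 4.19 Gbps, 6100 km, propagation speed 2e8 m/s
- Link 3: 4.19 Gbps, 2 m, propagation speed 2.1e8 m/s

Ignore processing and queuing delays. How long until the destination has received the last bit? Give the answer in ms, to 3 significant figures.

Transmission delay per hop = L/R = 8000/4.19e+09 = 0.00190931 ms; 3 hops → 0.00572792 ms.
Propagation delays (d/s per hop): 0.00023301, 30.5, 9.52381e-06 ms; sum = 30.5002 ms.
End-to-end = 30.5 ms.

30.5 ms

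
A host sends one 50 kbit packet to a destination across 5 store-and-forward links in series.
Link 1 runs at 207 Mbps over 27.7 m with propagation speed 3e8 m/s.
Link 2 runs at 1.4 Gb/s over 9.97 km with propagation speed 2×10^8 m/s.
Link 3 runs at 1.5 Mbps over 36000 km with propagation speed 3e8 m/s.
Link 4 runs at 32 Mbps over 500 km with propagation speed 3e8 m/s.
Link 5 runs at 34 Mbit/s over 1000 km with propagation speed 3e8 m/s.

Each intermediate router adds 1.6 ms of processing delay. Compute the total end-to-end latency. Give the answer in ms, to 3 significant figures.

168 ms

L = 50000 bits.
Transmission delays (L/R per hop): 0.241546, 0.0357143, 33.3333, 1.5625, 1.47059 ms; sum = 36.6437 ms.
Propagation delays (d/s per hop): 9.23333e-05, 0.04985, 120, 1.66667, 3.33333 ms; sum = 125.05 ms.
Processing at 4 router(s): 4 × 1.6 ms = 6.4 ms.
End-to-end = 168 ms.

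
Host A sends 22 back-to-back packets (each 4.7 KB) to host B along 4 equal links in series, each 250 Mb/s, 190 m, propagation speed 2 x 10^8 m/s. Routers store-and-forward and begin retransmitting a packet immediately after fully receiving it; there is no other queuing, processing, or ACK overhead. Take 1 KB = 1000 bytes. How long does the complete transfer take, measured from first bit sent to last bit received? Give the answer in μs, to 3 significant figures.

Per-hop transmission t_tx = L/R = 37600/250000000 = 150.4 μs.
Per-hop propagation t_prop = 190/200000000 = 0.95 μs.
Pipeline fill: first packet needs 4·t_tx to clear all hops; remaining 21 packets each add one t_tx.
Total = (4+22-1)·t_tx + 4·t_prop = 25·150.4 + 4·0.95 = 3760 μs.

3760 μs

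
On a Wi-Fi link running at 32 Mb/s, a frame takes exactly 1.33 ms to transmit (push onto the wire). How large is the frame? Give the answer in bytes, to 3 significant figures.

5320 bytes

L = R × t_tx = 32000000 b/s × 0.00133 s = 42560 bits.
In bytes: 42560 / 8 = 5320 bytes.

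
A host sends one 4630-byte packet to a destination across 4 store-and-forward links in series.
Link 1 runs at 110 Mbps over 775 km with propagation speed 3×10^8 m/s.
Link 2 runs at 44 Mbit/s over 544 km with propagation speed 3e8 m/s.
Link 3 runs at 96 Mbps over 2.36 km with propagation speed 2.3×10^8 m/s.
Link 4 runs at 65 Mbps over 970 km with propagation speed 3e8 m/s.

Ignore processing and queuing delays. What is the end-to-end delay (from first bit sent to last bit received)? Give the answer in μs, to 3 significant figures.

L = 4630 × 8 = 37040 bits.
Transmission delays (L/R per hop): 336.727, 841.818, 385.833, 569.846 μs; sum = 2134.22 μs.
Propagation delays (d/s per hop): 2583.33, 1813.33, 10.2609, 3233.33 μs; sum = 7640.26 μs.
End-to-end = 9770 μs.

9770 μs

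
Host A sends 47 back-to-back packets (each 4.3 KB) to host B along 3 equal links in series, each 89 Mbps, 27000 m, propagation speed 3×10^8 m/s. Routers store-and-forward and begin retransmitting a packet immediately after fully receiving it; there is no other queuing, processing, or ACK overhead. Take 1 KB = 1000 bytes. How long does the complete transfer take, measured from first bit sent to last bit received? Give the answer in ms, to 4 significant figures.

Per-hop transmission t_tx = L/R = 34400/89000000 = 0.386517 ms.
Per-hop propagation t_prop = 27000/300000000 = 0.09 ms.
Pipeline fill: first packet needs 3·t_tx to clear all hops; remaining 46 packets each add one t_tx.
Total = (3+47-1)·t_tx + 3·t_prop = 49·0.386517 + 3·0.09 = 19.21 ms.

19.21 ms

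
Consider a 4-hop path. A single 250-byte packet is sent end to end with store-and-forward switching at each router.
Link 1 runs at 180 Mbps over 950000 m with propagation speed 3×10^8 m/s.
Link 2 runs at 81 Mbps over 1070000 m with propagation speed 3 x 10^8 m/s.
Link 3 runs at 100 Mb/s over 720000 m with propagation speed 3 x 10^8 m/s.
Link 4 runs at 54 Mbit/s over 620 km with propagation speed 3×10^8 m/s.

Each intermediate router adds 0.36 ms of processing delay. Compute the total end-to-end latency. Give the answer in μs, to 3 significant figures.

L = 250 × 8 = 2000 bits.
Transmission delays (L/R per hop): 11.1111, 24.6914, 20, 37.037 μs; sum = 92.8395 μs.
Propagation delays (d/s per hop): 3166.67, 3566.67, 2400, 2066.67 μs; sum = 11200 μs.
Processing at 3 router(s): 3 × 0.36 ms = 1080 μs.
End-to-end = 12400 μs.

12400 μs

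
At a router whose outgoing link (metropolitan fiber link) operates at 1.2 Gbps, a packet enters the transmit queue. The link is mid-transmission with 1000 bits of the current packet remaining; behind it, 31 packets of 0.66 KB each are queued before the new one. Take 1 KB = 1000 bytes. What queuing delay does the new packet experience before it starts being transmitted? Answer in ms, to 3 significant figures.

0.137 ms

Each queued packet: L/R = 5280/1200000000 = 0.0044 ms.
31 queued → 0.1364 ms.
Plus remaining 1000 bits of current packet: 0.000833333 ms.
Queuing delay = 0.137 ms.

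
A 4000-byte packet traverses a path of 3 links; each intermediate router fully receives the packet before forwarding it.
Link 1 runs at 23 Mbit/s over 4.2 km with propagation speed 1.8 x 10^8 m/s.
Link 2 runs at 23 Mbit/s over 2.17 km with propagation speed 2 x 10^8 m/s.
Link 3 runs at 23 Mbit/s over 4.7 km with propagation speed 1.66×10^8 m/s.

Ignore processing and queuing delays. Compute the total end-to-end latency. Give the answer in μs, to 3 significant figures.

L = 4000 × 8 = 32000 bits.
Transmission delay per hop = L/R = 32000/23000000 = 1391.3 μs; 3 hops → 4173.91 μs.
Propagation delays (d/s per hop): 23.3333, 10.85, 28.3133 μs; sum = 62.4966 μs.
End-to-end = 4240 μs.

4240 μs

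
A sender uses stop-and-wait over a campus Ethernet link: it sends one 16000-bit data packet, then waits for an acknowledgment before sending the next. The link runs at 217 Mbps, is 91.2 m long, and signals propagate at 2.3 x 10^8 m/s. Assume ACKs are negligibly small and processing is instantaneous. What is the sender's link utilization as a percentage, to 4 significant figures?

t_tx = L/R = 16000/217000000 = 7.37327e-05 s.
t_prop = 91.2/2.3e+08 = 3.96522e-07 s; RTT = 7.93043e-07 s.
Cycle = t_tx + RTT = 7.45258e-05 s.
Utilization = t_tx / cycle = 7.37327e-05/7.45258e-05 = 98.94 %.

98.94 %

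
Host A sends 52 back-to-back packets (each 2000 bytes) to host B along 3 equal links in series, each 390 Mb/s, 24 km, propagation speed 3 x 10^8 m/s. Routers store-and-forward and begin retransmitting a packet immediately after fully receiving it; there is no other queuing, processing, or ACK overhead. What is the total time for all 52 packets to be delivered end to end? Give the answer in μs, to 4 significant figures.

2455 μs

Per-hop transmission t_tx = L/R = 16000/390000000 = 41.0256 μs.
Per-hop propagation t_prop = 24000/300000000 = 80 μs.
Pipeline fill: first packet needs 3·t_tx to clear all hops; remaining 51 packets each add one t_tx.
Total = (3+52-1)·t_tx + 3·t_prop = 54·41.0256 + 3·80 = 2455 μs.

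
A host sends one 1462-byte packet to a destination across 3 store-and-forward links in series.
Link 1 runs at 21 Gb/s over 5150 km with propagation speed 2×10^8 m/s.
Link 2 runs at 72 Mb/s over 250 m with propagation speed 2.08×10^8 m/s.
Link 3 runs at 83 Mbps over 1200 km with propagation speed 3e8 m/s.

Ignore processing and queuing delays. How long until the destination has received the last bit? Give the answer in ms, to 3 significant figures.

30.1 ms

L = 1462 × 8 = 11696 bits.
Transmission delays (L/R per hop): 0.000556952, 0.162444, 0.140916 ms; sum = 0.303917 ms.
Propagation delays (d/s per hop): 25.75, 0.00120192, 4 ms; sum = 29.7512 ms.
End-to-end = 30.1 ms.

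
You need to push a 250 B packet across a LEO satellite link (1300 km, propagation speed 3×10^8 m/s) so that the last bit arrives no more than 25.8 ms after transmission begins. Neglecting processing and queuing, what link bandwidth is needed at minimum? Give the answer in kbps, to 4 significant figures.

L = 2000 bits.
Propagation delay = 1300000 / 300000000 = 4.33333 ms.
Transmission budget = 25.8 − 4.33333 = 21.4667 ms.
R ≥ L / t_tx = 2000 bits / 0.0214667 s = 93.17 kbps.

93.17 kbps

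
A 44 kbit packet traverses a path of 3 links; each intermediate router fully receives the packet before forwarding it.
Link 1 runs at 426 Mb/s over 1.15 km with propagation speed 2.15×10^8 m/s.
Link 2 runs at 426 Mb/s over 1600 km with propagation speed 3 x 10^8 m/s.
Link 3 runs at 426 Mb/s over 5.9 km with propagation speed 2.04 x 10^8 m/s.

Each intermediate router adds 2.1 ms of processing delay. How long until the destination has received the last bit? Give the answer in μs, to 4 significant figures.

L = 44000 bits.
Transmission delay per hop = L/R = 44000/426000000 = 103.286 μs; 3 hops → 309.859 μs.
Propagation delays (d/s per hop): 5.34884, 5333.33, 28.9216 μs; sum = 5367.6 μs.
Processing at 2 router(s): 2 × 2.1 ms = 4200 μs.
End-to-end = 9877 μs.

9877 μs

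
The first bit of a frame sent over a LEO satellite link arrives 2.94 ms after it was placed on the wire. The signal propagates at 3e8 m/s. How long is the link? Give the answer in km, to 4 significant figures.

882.0 km

d = s × t_prop = 300000000 × 0.00294 = 882.0 km.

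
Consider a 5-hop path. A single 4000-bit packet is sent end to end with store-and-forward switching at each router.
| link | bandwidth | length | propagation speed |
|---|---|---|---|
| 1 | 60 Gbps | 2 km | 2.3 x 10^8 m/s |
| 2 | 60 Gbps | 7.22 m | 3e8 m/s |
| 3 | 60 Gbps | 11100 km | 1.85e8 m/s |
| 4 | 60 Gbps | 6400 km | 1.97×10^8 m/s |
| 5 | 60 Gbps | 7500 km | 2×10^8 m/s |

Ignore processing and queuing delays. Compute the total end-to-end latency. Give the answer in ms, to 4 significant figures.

Transmission delay per hop = L/R = 4000/60000000000 = 6.66667e-05 ms; 5 hops → 0.000333333 ms.
Propagation delays (d/s per hop): 0.00869565, 2.40667e-05, 60, 32.4873, 37.5 ms; sum = 129.996 ms.
End-to-end = 130.0 ms.

130.0 ms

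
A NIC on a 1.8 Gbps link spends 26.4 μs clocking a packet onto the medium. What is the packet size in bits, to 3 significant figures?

L = R × t_tx = 1800000000 b/s × 2.64e-05 s = 47520 bits.

47500 bits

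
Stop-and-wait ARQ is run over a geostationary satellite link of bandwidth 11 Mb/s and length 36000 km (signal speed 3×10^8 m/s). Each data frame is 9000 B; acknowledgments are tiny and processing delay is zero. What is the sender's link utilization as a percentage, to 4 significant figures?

t_tx = L/R = 72000/11000000 = 0.00654545 s.
t_prop = 36000000/300000000 = 0.12 s; RTT = 0.24 s.
Cycle = t_tx + RTT = 0.246545 s.
Utilization = t_tx / cycle = 0.00654545/0.246545 = 2.655 %.

2.655 %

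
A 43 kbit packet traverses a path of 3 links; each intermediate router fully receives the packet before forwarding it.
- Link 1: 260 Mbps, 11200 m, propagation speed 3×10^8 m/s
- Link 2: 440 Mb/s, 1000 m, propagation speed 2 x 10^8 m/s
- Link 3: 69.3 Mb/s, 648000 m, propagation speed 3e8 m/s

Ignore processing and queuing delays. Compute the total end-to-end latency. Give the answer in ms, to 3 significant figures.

3.09 ms

L = 43000 bits.
Transmission delays (L/R per hop): 0.165385, 0.0977273, 0.620491 ms; sum = 0.883603 ms.
Propagation delays (d/s per hop): 0.0373333, 0.005, 2.16 ms; sum = 2.20233 ms.
End-to-end = 3.09 ms.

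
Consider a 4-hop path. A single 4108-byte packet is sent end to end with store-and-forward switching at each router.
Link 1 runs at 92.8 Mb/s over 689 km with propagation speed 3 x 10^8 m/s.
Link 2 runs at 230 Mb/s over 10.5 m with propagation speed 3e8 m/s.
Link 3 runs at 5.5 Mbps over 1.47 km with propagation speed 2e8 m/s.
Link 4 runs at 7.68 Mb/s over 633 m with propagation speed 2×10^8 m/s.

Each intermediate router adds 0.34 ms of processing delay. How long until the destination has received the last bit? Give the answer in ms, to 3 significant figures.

L = 4108 × 8 = 32864 bits.
Transmission delays (L/R per hop): 0.354138, 0.142887, 5.97527, 4.27917 ms; sum = 10.7515 ms.
Propagation delays (d/s per hop): 2.29667, 3.5e-05, 0.00735, 0.003165 ms; sum = 2.30722 ms.
Processing at 3 router(s): 3 × 0.34 ms = 1.02 ms.
End-to-end = 14.1 ms.

14.1 ms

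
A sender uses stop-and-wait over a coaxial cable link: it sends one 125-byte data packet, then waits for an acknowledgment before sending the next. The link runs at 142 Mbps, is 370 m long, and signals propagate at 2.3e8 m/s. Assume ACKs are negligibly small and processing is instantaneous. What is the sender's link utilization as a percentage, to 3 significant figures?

t_tx = L/R = 1000/142000000 = 7.04225e-06 s.
t_prop = 370/2.3e+08 = 1.6087e-06 s; RTT = 3.21739e-06 s.
Cycle = t_tx + RTT = 1.02596e-05 s.
Utilization = t_tx / cycle = 7.04225e-06/1.02596e-05 = 68.6 %.

68.6 %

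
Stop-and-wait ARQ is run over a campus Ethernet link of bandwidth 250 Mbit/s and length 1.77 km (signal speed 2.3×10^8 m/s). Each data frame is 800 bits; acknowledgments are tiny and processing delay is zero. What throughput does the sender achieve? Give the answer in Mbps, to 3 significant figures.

43.0 Mbps

t_tx = L/R = 800/250000000 = 3.2e-06 s.
t_prop = 1770/2.3e+08 = 7.69565e-06 s; RTT = 1.53913e-05 s.
Cycle = t_tx + RTT = 1.85913e-05 s.
Throughput = L / cycle = 800 / 1.85913e-05 = 43.0 Mbps.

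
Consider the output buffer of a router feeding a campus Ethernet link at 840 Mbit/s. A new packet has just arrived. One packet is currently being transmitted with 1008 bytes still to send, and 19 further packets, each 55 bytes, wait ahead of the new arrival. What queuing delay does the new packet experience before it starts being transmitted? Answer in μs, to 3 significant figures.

19.6 μs

Each queued packet: L/R = 440/840000000 = 0.52381 μs.
19 queued → 9.95238 μs.
Plus remaining 8064 bits of current packet: 9.6 μs.
Queuing delay = 19.6 μs.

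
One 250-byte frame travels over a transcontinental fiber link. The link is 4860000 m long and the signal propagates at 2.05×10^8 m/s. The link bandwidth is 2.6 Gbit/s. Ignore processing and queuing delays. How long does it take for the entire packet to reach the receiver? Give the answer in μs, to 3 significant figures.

L = 250 × 8 = 2000 bits.
Transmission delay = L/R = 2000 / 2600000000 = 0.769231 μs.
Propagation delay = d/s = 4860000 m / 2.05e+08 m/s = 23707.3 μs.
Total = 23700 μs.

23700 μs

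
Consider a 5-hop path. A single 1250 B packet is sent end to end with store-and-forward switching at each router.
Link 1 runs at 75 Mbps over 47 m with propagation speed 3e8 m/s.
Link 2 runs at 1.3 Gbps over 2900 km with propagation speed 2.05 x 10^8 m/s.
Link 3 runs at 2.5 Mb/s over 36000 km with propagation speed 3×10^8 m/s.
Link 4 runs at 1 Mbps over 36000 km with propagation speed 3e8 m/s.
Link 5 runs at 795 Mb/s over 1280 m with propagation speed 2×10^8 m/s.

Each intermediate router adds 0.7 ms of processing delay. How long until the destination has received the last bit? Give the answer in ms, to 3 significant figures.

L = 1250 × 8 = 10000 bits.
Transmission delays (L/R per hop): 0.133333, 0.00769231, 4, 10, 0.0125786 ms; sum = 14.1536 ms.
Propagation delays (d/s per hop): 0.000156667, 14.1463, 120, 120, 0.0064 ms; sum = 254.153 ms.
Processing at 4 router(s): 4 × 0.7 ms = 2.8 ms.
End-to-end = 271 ms.

271 ms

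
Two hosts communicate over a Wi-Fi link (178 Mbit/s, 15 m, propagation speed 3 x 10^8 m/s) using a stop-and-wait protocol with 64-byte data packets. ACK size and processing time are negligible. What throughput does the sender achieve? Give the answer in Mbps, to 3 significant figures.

172 Mbps

t_tx = L/R = 512/178000000 = 2.8764e-06 s.
t_prop = 15/300000000 = 5e-08 s; RTT = 1e-07 s.
Cycle = t_tx + RTT = 2.9764e-06 s.
Throughput = L / cycle = 512 / 2.9764e-06 = 172 Mbps.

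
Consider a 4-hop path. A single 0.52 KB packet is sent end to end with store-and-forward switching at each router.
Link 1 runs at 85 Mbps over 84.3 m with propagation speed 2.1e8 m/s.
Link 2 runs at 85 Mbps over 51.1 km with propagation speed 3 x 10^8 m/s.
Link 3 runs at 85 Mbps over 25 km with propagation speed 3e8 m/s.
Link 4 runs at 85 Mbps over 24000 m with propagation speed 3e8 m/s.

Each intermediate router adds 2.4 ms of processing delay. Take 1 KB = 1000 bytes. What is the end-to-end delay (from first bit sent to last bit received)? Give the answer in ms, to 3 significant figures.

7.73 ms

L = 4160 bits.
Transmission delay per hop = L/R = 4160/85000000 = 0.0489412 ms; 4 hops → 0.195765 ms.
Propagation delays (d/s per hop): 0.000401429, 0.170333, 0.0833333, 0.08 ms; sum = 0.334068 ms.
Processing at 3 router(s): 3 × 2.4 ms = 7.2 ms.
End-to-end = 7.73 ms.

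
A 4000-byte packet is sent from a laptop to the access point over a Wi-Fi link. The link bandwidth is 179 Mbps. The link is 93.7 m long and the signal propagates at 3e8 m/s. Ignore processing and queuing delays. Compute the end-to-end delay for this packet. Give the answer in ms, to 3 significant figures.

L = 4000 × 8 = 32000 bits.
Transmission delay = L/R = 32000 / 179000000 = 0.178771 ms.
Propagation delay = d/s = 93.7 m / 300000000 m/s = 0.000312333 ms.
Total = 0.179 ms.

0.179 ms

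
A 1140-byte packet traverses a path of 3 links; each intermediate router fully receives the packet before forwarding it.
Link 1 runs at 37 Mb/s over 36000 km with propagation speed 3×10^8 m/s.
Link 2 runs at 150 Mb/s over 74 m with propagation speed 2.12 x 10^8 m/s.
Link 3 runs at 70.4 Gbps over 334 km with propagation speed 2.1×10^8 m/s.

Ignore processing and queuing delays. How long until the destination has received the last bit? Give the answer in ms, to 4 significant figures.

121.9 ms

L = 1140 × 8 = 9120 bits.
Transmission delays (L/R per hop): 0.246486, 0.0608, 0.000129545 ms; sum = 0.307416 ms.
Propagation delays (d/s per hop): 120, 0.000349057, 1.59048 ms; sum = 121.591 ms.
End-to-end = 121.9 ms.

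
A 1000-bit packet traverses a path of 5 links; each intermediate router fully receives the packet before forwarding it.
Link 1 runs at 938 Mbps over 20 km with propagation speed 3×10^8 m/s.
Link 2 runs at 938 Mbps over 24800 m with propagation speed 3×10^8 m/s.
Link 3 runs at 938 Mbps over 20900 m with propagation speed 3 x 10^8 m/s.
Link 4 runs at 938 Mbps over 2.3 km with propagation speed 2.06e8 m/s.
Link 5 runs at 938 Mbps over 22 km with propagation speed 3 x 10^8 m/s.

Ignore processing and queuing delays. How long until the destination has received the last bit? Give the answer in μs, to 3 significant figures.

Transmission delay per hop = L/R = 1000/938000000 = 1.0661 μs; 5 hops → 5.33049 μs.
Propagation delays (d/s per hop): 66.6667, 82.6667, 69.6667, 11.165, 73.3333 μs; sum = 303.498 μs.
End-to-end = 309 μs.

309 μs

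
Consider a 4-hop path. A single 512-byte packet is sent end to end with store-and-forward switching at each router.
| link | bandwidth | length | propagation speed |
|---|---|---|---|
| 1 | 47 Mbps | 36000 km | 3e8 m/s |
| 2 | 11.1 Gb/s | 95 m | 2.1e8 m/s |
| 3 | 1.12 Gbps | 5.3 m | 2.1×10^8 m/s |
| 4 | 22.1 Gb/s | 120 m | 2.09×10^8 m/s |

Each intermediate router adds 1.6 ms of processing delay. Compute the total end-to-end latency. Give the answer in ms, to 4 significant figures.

124.9 ms

L = 512 × 8 = 4096 bits.
Transmission delays (L/R per hop): 0.0871489, 0.000369009, 0.00365714, 0.000185339 ms; sum = 0.0913604 ms.
Propagation delays (d/s per hop): 120, 0.000452381, 2.52381e-05, 0.000574163 ms; sum = 120.001 ms.
Processing at 3 router(s): 3 × 1.6 ms = 4.8 ms.
End-to-end = 124.9 ms.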